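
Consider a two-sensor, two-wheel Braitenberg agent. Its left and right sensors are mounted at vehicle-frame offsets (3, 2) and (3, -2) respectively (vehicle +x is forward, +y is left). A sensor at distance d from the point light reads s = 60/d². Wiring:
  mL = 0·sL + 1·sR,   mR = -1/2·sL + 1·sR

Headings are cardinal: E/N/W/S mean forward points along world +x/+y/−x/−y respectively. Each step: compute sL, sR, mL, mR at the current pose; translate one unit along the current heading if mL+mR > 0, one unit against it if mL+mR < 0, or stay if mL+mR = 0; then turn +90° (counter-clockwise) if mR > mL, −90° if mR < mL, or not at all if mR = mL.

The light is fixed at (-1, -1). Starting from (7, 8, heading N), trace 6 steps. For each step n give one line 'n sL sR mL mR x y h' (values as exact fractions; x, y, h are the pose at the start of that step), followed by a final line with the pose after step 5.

n=0: pose=(7,8,N); sL=1/3, sR=15/61; mL=15/61, mR=29/366; mL+mR=119/366 → advance +1; mR−mL=-1/6 → turn -1·90°
n=1: pose=(7,9,E); sL=12/53, sR=12/37; mL=12/37, mR=414/1961; mL+mR=1050/1961 → advance +1; mR−mL=-6/53 → turn -1·90°
n=2: pose=(8,9,S); sL=6/17, sR=30/49; mL=30/49, mR=363/833; mL+mR=873/833 → advance +1; mR−mL=-3/17 → turn -1·90°
n=3: pose=(8,8,W); sL=12/17, sR=60/157; mL=60/157, mR=78/2669; mL+mR=1098/2669 → advance +1; mR−mL=-6/17 → turn -1·90°
n=4: pose=(7,8,N); sL=1/3, sR=15/61; mL=15/61, mR=29/366; mL+mR=119/366 → advance +1; mR−mL=-1/6 → turn -1·90°
n=5: pose=(7,9,E); sL=12/53, sR=12/37; mL=12/37, mR=414/1961; mL+mR=1050/1961 → advance +1; mR−mL=-6/53 → turn -1·90°

0 1/3 15/61 15/61 29/366 7 8 N
1 12/53 12/37 12/37 414/1961 7 9 E
2 6/17 30/49 30/49 363/833 8 9 S
3 12/17 60/157 60/157 78/2669 8 8 W
4 1/3 15/61 15/61 29/366 7 8 N
5 12/53 12/37 12/37 414/1961 7 9 E
final 8 9 S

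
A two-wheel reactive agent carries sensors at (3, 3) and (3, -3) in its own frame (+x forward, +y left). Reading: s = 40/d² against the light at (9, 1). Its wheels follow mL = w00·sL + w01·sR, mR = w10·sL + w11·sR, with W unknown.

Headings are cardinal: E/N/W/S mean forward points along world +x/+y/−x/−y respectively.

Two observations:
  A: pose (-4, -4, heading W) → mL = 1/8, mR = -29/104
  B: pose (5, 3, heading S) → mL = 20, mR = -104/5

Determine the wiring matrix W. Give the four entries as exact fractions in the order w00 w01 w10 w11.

1 0 -1 -1

obs A: pose=(-4,-4,W) → sL=1/8, sR=2/13, mL=1/8, mR=-29/104
obs B: pose=(5,3,S) → sL=20, sR=4/5, mL=20, mR=-104/5
sensor matrix S = [[1/8, 2/13], [20, 4/5]]; det S = -387/130
solve [mL_A; mL_B] = S·[w00; w01] and [mR_A; mR_B] = S·[w10; w11]:
  w00 = 1, w01 = 0, w10 = -1, w11 = -1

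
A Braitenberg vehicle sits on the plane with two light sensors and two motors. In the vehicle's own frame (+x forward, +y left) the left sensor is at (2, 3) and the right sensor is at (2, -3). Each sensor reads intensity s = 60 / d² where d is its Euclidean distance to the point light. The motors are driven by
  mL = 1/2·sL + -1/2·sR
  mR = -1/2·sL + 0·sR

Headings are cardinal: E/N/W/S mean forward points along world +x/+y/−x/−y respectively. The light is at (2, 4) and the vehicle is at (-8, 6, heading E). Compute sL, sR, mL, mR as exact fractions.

left sensor world pos  = (-6, 9); dL² = 89
right sensor world pos = (-6, 3); dR² = 65
sL = 60/89 = 60/89
sR = 60/65 = 12/13
mL = 1/2·sL + -1/2·sR = -144/1157
mR = -1/2·sL + 0·sR = -30/89

60/89 12/13 -144/1157 -30/89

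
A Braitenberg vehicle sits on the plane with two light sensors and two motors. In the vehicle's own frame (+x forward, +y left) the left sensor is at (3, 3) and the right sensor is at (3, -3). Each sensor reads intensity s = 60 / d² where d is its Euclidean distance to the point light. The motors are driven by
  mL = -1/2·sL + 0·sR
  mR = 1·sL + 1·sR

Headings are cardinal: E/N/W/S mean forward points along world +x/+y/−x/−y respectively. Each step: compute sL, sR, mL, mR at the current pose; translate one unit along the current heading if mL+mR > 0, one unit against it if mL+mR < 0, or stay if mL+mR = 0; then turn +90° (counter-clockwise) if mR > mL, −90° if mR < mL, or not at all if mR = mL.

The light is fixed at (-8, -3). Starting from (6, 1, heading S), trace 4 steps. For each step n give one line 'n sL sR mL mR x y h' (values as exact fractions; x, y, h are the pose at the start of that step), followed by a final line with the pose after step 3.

n=0: pose=(6,1,S); sL=6/29, sR=30/61; mL=-3/29, mR=1236/1769; mL+mR=1053/1769 → advance +1; mR−mL=1419/1769 → turn +1·90°
n=1: pose=(6,0,E); sL=12/65, sR=60/289; mL=-6/65, mR=7368/18785; mL+mR=5634/18785 → advance +1; mR−mL=9102/18785 → turn +1·90°
n=2: pose=(7,0,N); sL=1/3, sR=1/6; mL=-1/6, mR=1/2; mL+mR=1/3 → advance +1; mR−mL=2/3 → turn +1·90°
n=3: pose=(7,1,W); sL=12/29, sR=60/193; mL=-6/29, mR=4056/5597; mL+mR=2898/5597 → advance +1; mR−mL=5214/5597 → turn +1·90°

0 6/29 30/61 -3/29 1236/1769 6 1 S
1 12/65 60/289 -6/65 7368/18785 6 0 E
2 1/3 1/6 -1/6 1/2 7 0 N
3 12/29 60/193 -6/29 4056/5597 7 1 W
final 6 1 S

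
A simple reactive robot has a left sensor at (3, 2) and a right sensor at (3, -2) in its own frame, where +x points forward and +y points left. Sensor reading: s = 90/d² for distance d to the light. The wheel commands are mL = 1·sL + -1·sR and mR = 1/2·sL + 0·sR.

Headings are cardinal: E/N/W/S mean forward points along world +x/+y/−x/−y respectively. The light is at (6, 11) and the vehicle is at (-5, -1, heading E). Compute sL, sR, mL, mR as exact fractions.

left sensor world pos  = (-2, 1); dL² = 164
right sensor world pos = (-2, -3); dR² = 260
sL = 90/164 = 45/82
sR = 90/260 = 9/26
mL = 1·sL + -1·sR = 108/533
mR = 1/2·sL + 0·sR = 45/164

45/82 9/26 108/533 45/164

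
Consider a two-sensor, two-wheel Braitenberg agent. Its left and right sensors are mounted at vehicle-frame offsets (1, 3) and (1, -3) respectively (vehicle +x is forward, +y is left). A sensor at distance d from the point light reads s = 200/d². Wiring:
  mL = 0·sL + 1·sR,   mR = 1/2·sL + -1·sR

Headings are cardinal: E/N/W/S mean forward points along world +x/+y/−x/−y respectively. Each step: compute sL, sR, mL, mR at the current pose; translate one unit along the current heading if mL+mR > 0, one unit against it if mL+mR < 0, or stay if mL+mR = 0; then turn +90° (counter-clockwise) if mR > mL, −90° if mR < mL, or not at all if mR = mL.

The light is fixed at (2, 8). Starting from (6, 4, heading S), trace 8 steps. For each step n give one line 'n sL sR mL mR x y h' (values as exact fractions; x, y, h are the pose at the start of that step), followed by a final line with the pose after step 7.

n=0: pose=(6,4,S); sL=100/37, sR=100/13; mL=100/13, mR=-3050/481; mL+mR=50/37 → advance +1; mR−mL=-6750/481 → turn -1·90°
n=1: pose=(6,3,W); sL=200/73, sR=200/13; mL=200/13, mR=-13300/949; mL+mR=100/73 → advance +1; mR−mL=-27900/949 → turn -1·90°
n=2: pose=(5,3,N); sL=25/2, sR=50/13; mL=50/13, mR=125/52; mL+mR=25/4 → advance +1; mR−mL=-75/52 → turn -1·90°
n=3: pose=(5,4,E); sL=200/17, sR=40/13; mL=40/13, mR=620/221; mL+mR=100/17 → advance +1; mR−mL=-60/221 → turn -1·90°
n=4: pose=(6,4,S); sL=100/37, sR=100/13; mL=100/13, mR=-3050/481; mL+mR=50/37 → advance +1; mR−mL=-6750/481 → turn -1·90°
n=5: pose=(6,3,W); sL=200/73, sR=200/13; mL=200/13, mR=-13300/949; mL+mR=100/73 → advance +1; mR−mL=-27900/949 → turn -1·90°
n=6: pose=(5,3,N); sL=25/2, sR=50/13; mL=50/13, mR=125/52; mL+mR=25/4 → advance +1; mR−mL=-75/52 → turn -1·90°
n=7: pose=(5,4,E); sL=200/17, sR=40/13; mL=40/13, mR=620/221; mL+mR=100/17 → advance +1; mR−mL=-60/221 → turn -1·90°

0 100/37 100/13 100/13 -3050/481 6 4 S
1 200/73 200/13 200/13 -13300/949 6 3 W
2 25/2 50/13 50/13 125/52 5 3 N
3 200/17 40/13 40/13 620/221 5 4 E
4 100/37 100/13 100/13 -3050/481 6 4 S
5 200/73 200/13 200/13 -13300/949 6 3 W
6 25/2 50/13 50/13 125/52 5 3 N
7 200/17 40/13 40/13 620/221 5 4 E
final 6 4 S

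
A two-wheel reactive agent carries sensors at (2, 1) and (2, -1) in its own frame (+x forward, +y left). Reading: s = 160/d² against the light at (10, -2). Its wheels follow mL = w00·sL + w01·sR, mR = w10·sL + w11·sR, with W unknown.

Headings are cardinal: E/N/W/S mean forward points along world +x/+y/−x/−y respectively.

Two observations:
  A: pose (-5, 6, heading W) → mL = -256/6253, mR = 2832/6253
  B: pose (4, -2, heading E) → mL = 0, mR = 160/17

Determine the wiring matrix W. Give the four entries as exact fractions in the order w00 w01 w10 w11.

obs A: pose=(-5,6,W) → sL=80/169, sR=16/37, mL=-256/6253, mR=2832/6253
obs B: pose=(4,-2,E) → sL=160/17, sR=160/17, mL=0, mR=160/17
sensor matrix S = [[80/169, 16/37], [160/17, 160/17]]; det S = 40960/106301
solve [mL_A; mL_B] = S·[w00; w01] and [mR_A; mR_B] = S·[w10; w11]:
  w00 = -1, w01 = 1, w10 = 1/2, w11 = 1/2

-1 1 1/2 1/2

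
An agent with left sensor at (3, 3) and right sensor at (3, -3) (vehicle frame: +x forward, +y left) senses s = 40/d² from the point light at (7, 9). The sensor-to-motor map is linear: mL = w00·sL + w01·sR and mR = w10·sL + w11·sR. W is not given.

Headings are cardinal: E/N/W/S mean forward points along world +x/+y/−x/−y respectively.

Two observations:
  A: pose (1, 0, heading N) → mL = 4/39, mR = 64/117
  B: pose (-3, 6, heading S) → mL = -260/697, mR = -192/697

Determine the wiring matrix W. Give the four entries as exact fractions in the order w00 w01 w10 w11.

obs A: pose=(1,0,N) → sL=40/117, sR=8/9, mL=4/39, mR=64/117
obs B: pose=(-3,6,S) → sL=8/17, sR=8/41, mL=-260/697, mR=-192/697
sensor matrix S = [[40/117, 8/9], [8/17, 8/41]]; det S = -28672/81549
solve [mL_A; mL_B] = S·[w00; w01] and [mR_A; mR_B] = S·[w10; w11]:
  w00 = -1, w01 = 1/2, w10 = -1, w11 = 1

-1 1/2 -1 1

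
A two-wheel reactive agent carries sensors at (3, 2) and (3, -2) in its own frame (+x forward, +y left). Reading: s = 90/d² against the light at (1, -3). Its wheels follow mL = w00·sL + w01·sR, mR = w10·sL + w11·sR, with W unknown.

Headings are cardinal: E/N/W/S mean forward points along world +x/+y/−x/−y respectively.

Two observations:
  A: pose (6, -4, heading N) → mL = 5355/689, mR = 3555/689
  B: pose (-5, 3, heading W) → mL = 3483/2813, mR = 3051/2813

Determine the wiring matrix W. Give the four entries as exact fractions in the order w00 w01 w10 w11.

obs A: pose=(6,-4,N) → sL=90/13, sR=90/53, mL=5355/689, mR=3555/689
obs B: pose=(-5,3,W) → sL=90/97, sR=18/29, mL=3483/2813, mR=3051/2813
sensor matrix S = [[90/13, 90/53], [90/97, 18/29]]; det S = 5274720/1938157
solve [mL_A; mL_B] = S·[w00; w01] and [mR_A; mR_B] = S·[w10; w11]:
  w00 = 1, w01 = 1/2, w10 = 1/2, w11 = 1

1 1/2 1/2 1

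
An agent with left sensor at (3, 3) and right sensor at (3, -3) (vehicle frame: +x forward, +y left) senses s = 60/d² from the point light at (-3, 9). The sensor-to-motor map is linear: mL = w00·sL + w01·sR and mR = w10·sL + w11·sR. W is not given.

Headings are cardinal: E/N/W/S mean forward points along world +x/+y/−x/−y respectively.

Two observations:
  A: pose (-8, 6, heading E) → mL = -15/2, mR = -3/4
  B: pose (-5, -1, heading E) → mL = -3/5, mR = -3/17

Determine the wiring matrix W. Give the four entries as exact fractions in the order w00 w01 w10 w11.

obs A: pose=(-8,6,E) → sL=15, sR=3/2, mL=-15/2, mR=-3/4
obs B: pose=(-5,-1,E) → sL=6/5, sR=6/17, mL=-3/5, mR=-3/17
sensor matrix S = [[15, 3/2], [6/5, 6/17]]; det S = 297/85
solve [mL_A; mL_B] = S·[w00; w01] and [mR_A; mR_B] = S·[w10; w11]:
  w00 = -1/2, w01 = 0, w10 = 0, w11 = -1/2

-1/2 0 0 -1/2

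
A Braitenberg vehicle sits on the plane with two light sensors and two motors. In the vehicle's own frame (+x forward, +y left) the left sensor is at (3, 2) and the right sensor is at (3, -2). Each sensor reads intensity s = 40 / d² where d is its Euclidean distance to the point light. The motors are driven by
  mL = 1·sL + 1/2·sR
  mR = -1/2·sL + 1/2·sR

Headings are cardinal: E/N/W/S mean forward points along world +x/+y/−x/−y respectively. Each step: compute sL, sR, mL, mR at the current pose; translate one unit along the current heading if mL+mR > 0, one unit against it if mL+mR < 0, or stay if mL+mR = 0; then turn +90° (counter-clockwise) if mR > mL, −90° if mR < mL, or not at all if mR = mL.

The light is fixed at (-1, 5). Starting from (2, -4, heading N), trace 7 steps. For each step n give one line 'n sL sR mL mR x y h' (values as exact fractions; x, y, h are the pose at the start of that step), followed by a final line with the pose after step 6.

n=0: pose=(2,-4,N); sL=40/37, sR=40/61; mL=3180/2257, mR=-480/2257; mL+mR=2700/2257 → advance +1; mR−mL=-60/37 → turn -1·90°
n=1: pose=(2,-3,E); sL=5/9, sR=5/17; mL=215/306, mR=-20/153; mL+mR=175/306 → advance +1; mR−mL=-5/6 → turn -1·90°
n=2: pose=(3,-3,S); sL=40/157, sR=8/25; mL=1628/3925, mR=128/3925; mL+mR=1756/3925 → advance +1; mR−mL=-60/157 → turn -1·90°
n=3: pose=(3,-4,W); sL=20/61, sR=4/5; mL=222/305, mR=72/305; mL+mR=294/305 → advance +1; mR−mL=-30/61 → turn -1·90°
n=4: pose=(2,-4,N); sL=40/37, sR=40/61; mL=3180/2257, mR=-480/2257; mL+mR=2700/2257 → advance +1; mR−mL=-60/37 → turn -1·90°
n=5: pose=(2,-3,E); sL=5/9, sR=5/17; mL=215/306, mR=-20/153; mL+mR=175/306 → advance +1; mR−mL=-5/6 → turn -1·90°
n=6: pose=(3,-3,S); sL=40/157, sR=8/25; mL=1628/3925, mR=128/3925; mL+mR=1756/3925 → advance +1; mR−mL=-60/157 → turn -1·90°

0 40/37 40/61 3180/2257 -480/2257 2 -4 N
1 5/9 5/17 215/306 -20/153 2 -3 E
2 40/157 8/25 1628/3925 128/3925 3 -3 S
3 20/61 4/5 222/305 72/305 3 -4 W
4 40/37 40/61 3180/2257 -480/2257 2 -4 N
5 5/9 5/17 215/306 -20/153 2 -3 E
6 40/157 8/25 1628/3925 128/3925 3 -3 S
final 3 -4 W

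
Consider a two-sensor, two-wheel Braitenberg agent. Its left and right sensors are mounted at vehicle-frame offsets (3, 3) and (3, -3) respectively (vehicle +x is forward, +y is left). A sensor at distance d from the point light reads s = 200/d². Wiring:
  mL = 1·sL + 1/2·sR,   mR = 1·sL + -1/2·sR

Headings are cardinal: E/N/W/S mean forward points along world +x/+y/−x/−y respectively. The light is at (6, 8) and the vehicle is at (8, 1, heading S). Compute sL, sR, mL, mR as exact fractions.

8/5 200/101 1308/505 308/505

left sensor world pos  = (11, -2); dL² = 125
right sensor world pos = (5, -2); dR² = 101
sL = 200/125 = 8/5
sR = 200/101 = 200/101
mL = 1·sL + 1/2·sR = 1308/505
mR = 1·sL + -1/2·sR = 308/505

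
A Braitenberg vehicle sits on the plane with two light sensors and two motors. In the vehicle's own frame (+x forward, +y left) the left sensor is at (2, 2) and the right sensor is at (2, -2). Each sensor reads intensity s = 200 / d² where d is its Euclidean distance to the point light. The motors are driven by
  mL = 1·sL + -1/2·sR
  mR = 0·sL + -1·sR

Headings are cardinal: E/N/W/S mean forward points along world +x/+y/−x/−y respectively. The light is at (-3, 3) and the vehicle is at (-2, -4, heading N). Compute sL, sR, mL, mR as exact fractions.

left sensor world pos  = (-4, -2); dL² = 26
right sensor world pos = (0, -2); dR² = 34
sL = 200/26 = 100/13
sR = 200/34 = 100/17
mL = 1·sL + -1/2·sR = 1050/221
mR = 0·sL + -1·sR = -100/17

100/13 100/17 1050/221 -100/17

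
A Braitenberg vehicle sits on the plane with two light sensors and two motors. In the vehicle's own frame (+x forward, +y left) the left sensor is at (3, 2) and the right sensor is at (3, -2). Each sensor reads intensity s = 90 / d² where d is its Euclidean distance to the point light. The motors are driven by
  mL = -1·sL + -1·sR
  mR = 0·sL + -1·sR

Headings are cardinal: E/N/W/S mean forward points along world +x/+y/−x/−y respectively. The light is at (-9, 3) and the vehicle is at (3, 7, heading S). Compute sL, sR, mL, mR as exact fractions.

left sensor world pos  = (5, 4); dL² = 197
right sensor world pos = (1, 4); dR² = 101
sL = 90/197 = 90/197
sR = 90/101 = 90/101
mL = -1·sL + -1·sR = -26820/19897
mR = 0·sL + -1·sR = -90/101

90/197 90/101 -26820/19897 -90/101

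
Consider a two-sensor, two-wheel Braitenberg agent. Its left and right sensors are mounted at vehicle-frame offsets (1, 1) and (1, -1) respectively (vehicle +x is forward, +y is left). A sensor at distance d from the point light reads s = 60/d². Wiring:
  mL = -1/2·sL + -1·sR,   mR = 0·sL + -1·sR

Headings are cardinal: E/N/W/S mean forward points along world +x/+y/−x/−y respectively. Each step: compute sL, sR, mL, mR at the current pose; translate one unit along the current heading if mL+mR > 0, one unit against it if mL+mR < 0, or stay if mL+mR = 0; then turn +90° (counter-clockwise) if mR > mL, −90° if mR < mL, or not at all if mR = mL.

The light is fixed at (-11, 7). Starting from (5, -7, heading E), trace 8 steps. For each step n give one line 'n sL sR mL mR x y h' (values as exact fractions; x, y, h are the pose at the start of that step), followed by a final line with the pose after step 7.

n=0: pose=(5,-7,E); sL=30/229, sR=30/257; mL=-10725/58853, mR=-30/257; mL+mR=-17595/58853 → advance -1; mR−mL=15/229 → turn +1·90°
n=1: pose=(4,-7,N); sL=12/73, sR=12/85; mL=-1386/6205, mR=-12/85; mL+mR=-2262/6205 → advance -1; mR−mL=6/73 → turn +1·90°
n=2: pose=(4,-8,W); sL=15/113, sR=15/98; mL=-1215/5537, mR=-15/98; mL+mR=-4125/11074 → advance -1; mR−mL=15/226 → turn +1·90°
n=3: pose=(5,-8,S); sL=12/109, sR=60/481; mL=-9426/52429, mR=-60/481; mL+mR=-15966/52429 → advance -1; mR−mL=6/109 → turn +1·90°
n=4: pose=(5,-7,E); sL=30/229, sR=30/257; mL=-10725/58853, mR=-30/257; mL+mR=-17595/58853 → advance -1; mR−mL=15/229 → turn +1·90°
n=5: pose=(4,-7,N); sL=12/73, sR=12/85; mL=-1386/6205, mR=-12/85; mL+mR=-2262/6205 → advance -1; mR−mL=6/73 → turn +1·90°
n=6: pose=(4,-8,W); sL=15/113, sR=15/98; mL=-1215/5537, mR=-15/98; mL+mR=-4125/11074 → advance -1; mR−mL=15/226 → turn +1·90°
n=7: pose=(5,-8,S); sL=12/109, sR=60/481; mL=-9426/52429, mR=-60/481; mL+mR=-15966/52429 → advance -1; mR−mL=6/109 → turn +1·90°

0 30/229 30/257 -10725/58853 -30/257 5 -7 E
1 12/73 12/85 -1386/6205 -12/85 4 -7 N
2 15/113 15/98 -1215/5537 -15/98 4 -8 W
3 12/109 60/481 -9426/52429 -60/481 5 -8 S
4 30/229 30/257 -10725/58853 -30/257 5 -7 E
5 12/73 12/85 -1386/6205 -12/85 4 -7 N
6 15/113 15/98 -1215/5537 -15/98 4 -8 W
7 12/109 60/481 -9426/52429 -60/481 5 -8 S
final 5 -7 E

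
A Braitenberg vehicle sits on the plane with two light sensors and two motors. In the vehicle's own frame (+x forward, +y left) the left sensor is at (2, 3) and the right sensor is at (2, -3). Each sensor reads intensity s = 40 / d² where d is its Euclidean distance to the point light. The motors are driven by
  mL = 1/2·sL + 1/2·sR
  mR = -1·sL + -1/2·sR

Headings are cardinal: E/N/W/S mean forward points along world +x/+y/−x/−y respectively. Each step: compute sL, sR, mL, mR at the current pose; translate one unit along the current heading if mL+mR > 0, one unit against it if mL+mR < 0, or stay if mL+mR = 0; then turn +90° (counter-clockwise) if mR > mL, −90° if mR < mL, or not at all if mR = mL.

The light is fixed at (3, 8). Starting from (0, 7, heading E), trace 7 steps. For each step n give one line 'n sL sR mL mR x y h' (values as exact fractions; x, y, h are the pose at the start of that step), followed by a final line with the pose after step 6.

0 8 40/17 88/17 -156/17 0 7 E
1 4 20/29 68/29 -126/29 -1 7 S
2 8/9 8/9 8/9 -4/3 -1 8 W
3 1 10 11/2 -6 0 8 N
4 8 40/17 88/17 -156/17 0 7 E
5 4 20/29 68/29 -126/29 -1 7 S
6 8/9 8/9 8/9 -4/3 -1 8 W
final 0 8 N

n=0: pose=(0,7,E); sL=8, sR=40/17; mL=88/17, mR=-156/17; mL+mR=-4 → advance -1; mR−mL=-244/17 → turn -1·90°
n=1: pose=(-1,7,S); sL=4, sR=20/29; mL=68/29, mR=-126/29; mL+mR=-2 → advance -1; mR−mL=-194/29 → turn -1·90°
n=2: pose=(-1,8,W); sL=8/9, sR=8/9; mL=8/9, mR=-4/3; mL+mR=-4/9 → advance -1; mR−mL=-20/9 → turn -1·90°
n=3: pose=(0,8,N); sL=1, sR=10; mL=11/2, mR=-6; mL+mR=-1/2 → advance -1; mR−mL=-23/2 → turn -1·90°
n=4: pose=(0,7,E); sL=8, sR=40/17; mL=88/17, mR=-156/17; mL+mR=-4 → advance -1; mR−mL=-244/17 → turn -1·90°
n=5: pose=(-1,7,S); sL=4, sR=20/29; mL=68/29, mR=-126/29; mL+mR=-2 → advance -1; mR−mL=-194/29 → turn -1·90°
n=6: pose=(-1,8,W); sL=8/9, sR=8/9; mL=8/9, mR=-4/3; mL+mR=-4/9 → advance -1; mR−mL=-20/9 → turn -1·90°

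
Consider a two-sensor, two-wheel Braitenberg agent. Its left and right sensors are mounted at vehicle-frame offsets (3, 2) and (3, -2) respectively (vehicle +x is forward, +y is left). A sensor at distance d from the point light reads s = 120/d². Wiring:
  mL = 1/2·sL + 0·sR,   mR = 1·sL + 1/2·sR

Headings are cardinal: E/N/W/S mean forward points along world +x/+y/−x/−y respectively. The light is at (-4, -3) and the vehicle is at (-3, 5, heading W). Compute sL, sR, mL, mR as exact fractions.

3 15/13 3/2 93/26

left sensor world pos  = (-6, 3); dL² = 40
right sensor world pos = (-6, 7); dR² = 104
sL = 120/40 = 3
sR = 120/104 = 15/13
mL = 1/2·sL + 0·sR = 3/2
mR = 1·sL + 1/2·sR = 93/26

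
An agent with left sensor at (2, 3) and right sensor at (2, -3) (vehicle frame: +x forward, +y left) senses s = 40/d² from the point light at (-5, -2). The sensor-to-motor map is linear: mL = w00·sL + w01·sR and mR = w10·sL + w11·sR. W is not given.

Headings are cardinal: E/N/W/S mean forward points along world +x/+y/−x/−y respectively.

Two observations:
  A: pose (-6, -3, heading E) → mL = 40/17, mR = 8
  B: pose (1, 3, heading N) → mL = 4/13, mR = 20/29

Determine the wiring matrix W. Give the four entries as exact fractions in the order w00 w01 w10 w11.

obs A: pose=(-6,-3,E) → sL=8, sR=40/17, mL=40/17, mR=8
obs B: pose=(1,3,N) → sL=20/29, sR=4/13, mL=4/13, mR=20/29
sensor matrix S = [[8, 40/17], [20/29, 4/13]]; det S = 5376/6409
solve [mL_A; mL_B] = S·[w00; w01] and [mR_A; mR_B] = S·[w10; w11]:
  w00 = 0, w01 = 1, w10 = 1, w11 = 0

0 1 1 0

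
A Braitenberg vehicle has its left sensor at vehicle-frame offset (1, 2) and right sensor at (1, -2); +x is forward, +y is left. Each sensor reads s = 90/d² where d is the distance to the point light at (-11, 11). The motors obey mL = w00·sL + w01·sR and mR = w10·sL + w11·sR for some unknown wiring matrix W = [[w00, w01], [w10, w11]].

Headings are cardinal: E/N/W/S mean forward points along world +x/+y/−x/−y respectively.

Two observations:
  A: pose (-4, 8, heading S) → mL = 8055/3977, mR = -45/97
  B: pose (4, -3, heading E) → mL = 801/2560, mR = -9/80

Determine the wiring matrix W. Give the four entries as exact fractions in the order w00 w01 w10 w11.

obs A: pose=(-4,8,S) → sL=90/97, sR=90/41, mL=8055/3977, mR=-45/97
obs B: pose=(4,-3,E) → sL=9/40, sR=45/256, mL=801/2560, mR=-9/80
sensor matrix S = [[90/97, 90/41], [9/40, 45/256]]; det S = -168399/509056
solve [mL_A; mL_B] = S·[w00; w01] and [mR_A; mR_B] = S·[w10; w11]:
  w00 = 1, w01 = 1/2, w10 = -1/2, w11 = 0

1 1/2 -1/2 0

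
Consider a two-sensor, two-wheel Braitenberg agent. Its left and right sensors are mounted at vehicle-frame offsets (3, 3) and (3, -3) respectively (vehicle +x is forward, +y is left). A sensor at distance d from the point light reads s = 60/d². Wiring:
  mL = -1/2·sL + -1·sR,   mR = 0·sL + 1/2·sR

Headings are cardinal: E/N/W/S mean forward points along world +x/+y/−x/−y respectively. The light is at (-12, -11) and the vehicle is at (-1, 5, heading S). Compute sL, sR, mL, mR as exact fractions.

left sensor world pos  = (2, 2); dL² = 365
right sensor world pos = (-4, 2); dR² = 233
sL = 60/365 = 12/73
sR = 60/233 = 60/233
mL = -1/2·sL + -1·sR = -5778/17009
mR = 0·sL + 1/2·sR = 30/233

12/73 60/233 -5778/17009 30/233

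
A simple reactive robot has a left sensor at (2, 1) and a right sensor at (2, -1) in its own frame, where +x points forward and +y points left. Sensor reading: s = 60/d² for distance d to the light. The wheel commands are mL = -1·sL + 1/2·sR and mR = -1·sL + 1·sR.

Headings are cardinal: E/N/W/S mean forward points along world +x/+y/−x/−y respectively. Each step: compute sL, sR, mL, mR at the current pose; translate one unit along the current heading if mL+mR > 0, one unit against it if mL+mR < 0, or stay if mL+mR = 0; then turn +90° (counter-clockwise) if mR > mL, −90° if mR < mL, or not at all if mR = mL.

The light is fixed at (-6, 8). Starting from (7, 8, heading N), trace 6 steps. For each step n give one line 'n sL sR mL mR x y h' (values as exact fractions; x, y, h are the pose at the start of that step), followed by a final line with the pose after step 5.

n=0: pose=(7,8,N); sL=15/37, sR=3/10; mL=-189/740, mR=-39/370; mL+mR=-267/740 → advance -1; mR−mL=3/20 → turn +1·90°
n=1: pose=(7,7,W); sL=12/25, sR=60/121; mL=-702/3025, mR=48/3025; mL+mR=-654/3025 → advance -1; mR−mL=30/121 → turn +1·90°
n=2: pose=(8,7,S); sL=10/39, sR=30/89; mL=-305/3471, mR=280/3471; mL+mR=-25/3471 → advance -1; mR−mL=15/89 → turn +1·90°
n=3: pose=(8,8,E); sL=60/257, sR=60/257; mL=-30/257, mR=0; mL+mR=-30/257 → advance -1; mR−mL=30/257 → turn +1·90°
n=4: pose=(7,8,N); sL=15/37, sR=3/10; mL=-189/740, mR=-39/370; mL+mR=-267/740 → advance -1; mR−mL=3/20 → turn +1·90°
n=5: pose=(7,7,W); sL=12/25, sR=60/121; mL=-702/3025, mR=48/3025; mL+mR=-654/3025 → advance -1; mR−mL=30/121 → turn +1·90°

0 15/37 3/10 -189/740 -39/370 7 8 N
1 12/25 60/121 -702/3025 48/3025 7 7 W
2 10/39 30/89 -305/3471 280/3471 8 7 S
3 60/257 60/257 -30/257 0 8 8 E
4 15/37 3/10 -189/740 -39/370 7 8 N
5 12/25 60/121 -702/3025 48/3025 7 7 W
final 8 7 S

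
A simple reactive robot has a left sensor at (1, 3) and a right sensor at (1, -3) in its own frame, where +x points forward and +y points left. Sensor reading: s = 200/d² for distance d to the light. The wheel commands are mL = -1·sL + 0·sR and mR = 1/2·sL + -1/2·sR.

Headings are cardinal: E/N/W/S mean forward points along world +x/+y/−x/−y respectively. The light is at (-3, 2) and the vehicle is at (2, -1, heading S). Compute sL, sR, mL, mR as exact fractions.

5/2 10 -5/2 -15/4

left sensor world pos  = (5, -2); dL² = 80
right sensor world pos = (-1, -2); dR² = 20
sL = 200/80 = 5/2
sR = 200/20 = 10
mL = -1·sL + 0·sR = -5/2
mR = 1/2·sL + -1/2·sR = -15/4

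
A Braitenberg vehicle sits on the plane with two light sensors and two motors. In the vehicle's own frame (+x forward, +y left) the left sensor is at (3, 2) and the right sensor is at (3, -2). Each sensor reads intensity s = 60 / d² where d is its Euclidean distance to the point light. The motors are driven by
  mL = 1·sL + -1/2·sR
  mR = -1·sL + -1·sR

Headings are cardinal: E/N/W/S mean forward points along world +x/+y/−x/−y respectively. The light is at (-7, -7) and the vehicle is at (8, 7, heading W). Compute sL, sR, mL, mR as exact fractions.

left sensor world pos  = (5, 5); dL² = 288
right sensor world pos = (5, 9); dR² = 400
sL = 60/288 = 5/24
sR = 60/400 = 3/20
mL = 1·sL + -1/2·sR = 2/15
mR = -1·sL + -1·sR = -43/120

5/24 3/20 2/15 -43/120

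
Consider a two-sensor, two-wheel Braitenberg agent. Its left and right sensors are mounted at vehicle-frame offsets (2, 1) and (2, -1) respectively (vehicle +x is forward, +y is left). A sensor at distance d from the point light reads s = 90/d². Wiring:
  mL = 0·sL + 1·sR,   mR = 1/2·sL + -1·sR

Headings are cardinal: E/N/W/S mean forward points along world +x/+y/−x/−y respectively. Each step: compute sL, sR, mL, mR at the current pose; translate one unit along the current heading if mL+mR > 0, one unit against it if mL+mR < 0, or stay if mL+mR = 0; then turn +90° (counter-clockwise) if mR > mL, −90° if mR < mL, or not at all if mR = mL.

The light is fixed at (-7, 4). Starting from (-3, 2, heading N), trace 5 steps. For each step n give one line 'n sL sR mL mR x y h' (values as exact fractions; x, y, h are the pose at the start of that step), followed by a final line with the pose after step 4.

n=0: pose=(-3,2,N); sL=10, sR=18/5; mL=18/5, mR=7/5; mL+mR=5 → advance +1; mR−mL=-11/5 → turn -1·90°
n=1: pose=(-3,3,E); sL=5/2, sR=9/4; mL=9/4, mR=-1; mL+mR=5/4 → advance +1; mR−mL=-13/4 → turn -1·90°
n=2: pose=(-2,3,S); sL=2, sR=18/5; mL=18/5, mR=-13/5; mL+mR=1 → advance +1; mR−mL=-31/5 → turn -1·90°
n=3: pose=(-2,2,W); sL=5, sR=9; mL=9, mR=-13/2; mL+mR=5/2 → advance +1; mR−mL=-31/2 → turn -1·90°
n=4: pose=(-3,2,N); sL=10, sR=18/5; mL=18/5, mR=7/5; mL+mR=5 → advance +1; mR−mL=-11/5 → turn -1·90°

0 10 18/5 18/5 7/5 -3 2 N
1 5/2 9/4 9/4 -1 -3 3 E
2 2 18/5 18/5 -13/5 -2 3 S
3 5 9 9 -13/2 -2 2 W
4 10 18/5 18/5 7/5 -3 2 N
final -3 3 E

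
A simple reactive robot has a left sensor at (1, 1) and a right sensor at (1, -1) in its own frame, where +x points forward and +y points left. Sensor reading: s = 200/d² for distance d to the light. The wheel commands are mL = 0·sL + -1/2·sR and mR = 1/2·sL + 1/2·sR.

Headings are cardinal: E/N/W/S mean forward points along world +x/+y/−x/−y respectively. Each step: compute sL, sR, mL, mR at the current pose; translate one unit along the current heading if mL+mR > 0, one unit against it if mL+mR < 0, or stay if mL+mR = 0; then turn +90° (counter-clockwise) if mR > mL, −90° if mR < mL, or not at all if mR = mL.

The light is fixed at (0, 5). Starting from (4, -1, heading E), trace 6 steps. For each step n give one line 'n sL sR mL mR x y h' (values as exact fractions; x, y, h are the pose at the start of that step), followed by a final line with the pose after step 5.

n=0: pose=(4,-1,E); sL=4, sR=100/37; mL=-50/37, mR=124/37; mL+mR=2 → advance +1; mR−mL=174/37 → turn +1·90°
n=1: pose=(5,-1,N); sL=200/41, sR=200/61; mL=-100/61, mR=10200/2501; mL+mR=100/41 → advance +1; mR−mL=14300/2501 → turn +1·90°
n=2: pose=(5,0,W); sL=50/13, sR=25/4; mL=-25/8, mR=525/104; mL+mR=25/13 → advance +1; mR−mL=425/52 → turn +1·90°
n=3: pose=(4,0,S); sL=200/61, sR=40/9; mL=-20/9, mR=2120/549; mL+mR=100/61 → advance +1; mR−mL=3340/549 → turn +1·90°
n=4: pose=(4,-1,E); sL=4, sR=100/37; mL=-50/37, mR=124/37; mL+mR=2 → advance +1; mR−mL=174/37 → turn +1·90°
n=5: pose=(5,-1,N); sL=200/41, sR=200/61; mL=-100/61, mR=10200/2501; mL+mR=100/41 → advance +1; mR−mL=14300/2501 → turn +1·90°

0 4 100/37 -50/37 124/37 4 -1 E
1 200/41 200/61 -100/61 10200/2501 5 -1 N
2 50/13 25/4 -25/8 525/104 5 0 W
3 200/61 40/9 -20/9 2120/549 4 0 S
4 4 100/37 -50/37 124/37 4 -1 E
5 200/41 200/61 -100/61 10200/2501 5 -1 N
final 5 0 W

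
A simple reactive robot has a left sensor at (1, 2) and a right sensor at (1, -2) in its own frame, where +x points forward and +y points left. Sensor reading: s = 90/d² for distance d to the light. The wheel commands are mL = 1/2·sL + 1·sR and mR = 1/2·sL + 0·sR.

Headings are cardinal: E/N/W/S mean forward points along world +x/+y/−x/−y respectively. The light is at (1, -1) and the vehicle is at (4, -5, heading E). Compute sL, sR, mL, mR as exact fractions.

9/2 45/26 207/52 9/4

left sensor world pos  = (5, -3); dL² = 20
right sensor world pos = (5, -7); dR² = 52
sL = 90/20 = 9/2
sR = 90/52 = 45/26
mL = 1/2·sL + 1·sR = 207/52
mR = 1/2·sL + 0·sR = 9/4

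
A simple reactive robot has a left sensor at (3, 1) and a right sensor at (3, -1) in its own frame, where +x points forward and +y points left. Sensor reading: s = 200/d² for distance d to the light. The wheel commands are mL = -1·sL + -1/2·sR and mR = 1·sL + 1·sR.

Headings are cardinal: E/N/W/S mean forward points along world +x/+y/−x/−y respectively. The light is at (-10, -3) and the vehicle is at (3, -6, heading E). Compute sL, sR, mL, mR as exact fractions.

left sensor world pos  = (6, -5); dL² = 260
right sensor world pos = (6, -7); dR² = 272
sL = 200/260 = 10/13
sR = 200/272 = 25/34
mL = -1·sL + -1/2·sR = -1005/884
mR = 1·sL + 1·sR = 665/442

10/13 25/34 -1005/884 665/442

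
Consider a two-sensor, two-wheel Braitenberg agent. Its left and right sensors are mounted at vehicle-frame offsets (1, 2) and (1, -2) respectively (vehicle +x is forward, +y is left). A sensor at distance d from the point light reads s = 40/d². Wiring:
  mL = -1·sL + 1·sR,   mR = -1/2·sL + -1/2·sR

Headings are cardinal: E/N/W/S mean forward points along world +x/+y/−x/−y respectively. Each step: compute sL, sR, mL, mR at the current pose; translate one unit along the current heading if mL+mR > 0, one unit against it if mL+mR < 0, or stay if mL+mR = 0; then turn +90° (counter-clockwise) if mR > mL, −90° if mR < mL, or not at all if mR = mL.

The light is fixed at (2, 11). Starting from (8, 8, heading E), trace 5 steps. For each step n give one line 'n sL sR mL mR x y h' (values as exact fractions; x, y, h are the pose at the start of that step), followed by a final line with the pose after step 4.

0 4/5 20/37 -48/185 -124/185 8 8 E
1 8/13 8/5 64/65 -72/65 7 8 S
2 5/4 5/2 5/4 -15/8 7 9 W
3 40/17 8/13 -384/221 -328/221 8 9 N
4 4/5 20/13 48/65 -76/65 8 8 W
final 9 8 N

n=0: pose=(8,8,E); sL=4/5, sR=20/37; mL=-48/185, mR=-124/185; mL+mR=-172/185 → advance -1; mR−mL=-76/185 → turn -1·90°
n=1: pose=(7,8,S); sL=8/13, sR=8/5; mL=64/65, mR=-72/65; mL+mR=-8/65 → advance -1; mR−mL=-136/65 → turn -1·90°
n=2: pose=(7,9,W); sL=5/4, sR=5/2; mL=5/4, mR=-15/8; mL+mR=-5/8 → advance -1; mR−mL=-25/8 → turn -1·90°
n=3: pose=(8,9,N); sL=40/17, sR=8/13; mL=-384/221, mR=-328/221; mL+mR=-712/221 → advance -1; mR−mL=56/221 → turn +1·90°
n=4: pose=(8,8,W); sL=4/5, sR=20/13; mL=48/65, mR=-76/65; mL+mR=-28/65 → advance -1; mR−mL=-124/65 → turn -1·90°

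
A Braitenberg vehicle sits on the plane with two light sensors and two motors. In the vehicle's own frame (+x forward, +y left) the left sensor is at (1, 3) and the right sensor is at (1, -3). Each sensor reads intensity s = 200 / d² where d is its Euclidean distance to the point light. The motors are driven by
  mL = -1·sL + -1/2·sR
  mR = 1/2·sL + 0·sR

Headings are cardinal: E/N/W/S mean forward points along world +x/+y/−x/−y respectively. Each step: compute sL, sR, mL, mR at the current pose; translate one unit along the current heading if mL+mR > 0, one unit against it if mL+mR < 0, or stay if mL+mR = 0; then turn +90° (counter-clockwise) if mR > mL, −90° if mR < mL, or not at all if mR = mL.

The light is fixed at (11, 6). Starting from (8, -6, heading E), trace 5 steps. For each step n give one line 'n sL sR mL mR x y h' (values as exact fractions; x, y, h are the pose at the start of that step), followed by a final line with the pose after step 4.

0 40/17 200/229 -10860/3893 20/17 8 -6 E
1 20/17 100/61 -2070/1037 10/17 7 -6 N
2 200/281 8/5 -2124/1405 100/281 7 -7 W
3 50/49 25/29 -4125/2842 25/49 8 -7 S
4 40/17 200/229 -10860/3893 20/17 8 -6 E
final 7 -6 N

n=0: pose=(8,-6,E); sL=40/17, sR=200/229; mL=-10860/3893, mR=20/17; mL+mR=-6280/3893 → advance -1; mR−mL=15440/3893 → turn +1·90°
n=1: pose=(7,-6,N); sL=20/17, sR=100/61; mL=-2070/1037, mR=10/17; mL+mR=-1460/1037 → advance -1; mR−mL=2680/1037 → turn +1·90°
n=2: pose=(7,-7,W); sL=200/281, sR=8/5; mL=-2124/1405, mR=100/281; mL+mR=-1624/1405 → advance -1; mR−mL=2624/1405 → turn +1·90°
n=3: pose=(8,-7,S); sL=50/49, sR=25/29; mL=-4125/2842, mR=25/49; mL+mR=-2675/2842 → advance -1; mR−mL=5575/2842 → turn +1·90°
n=4: pose=(8,-6,E); sL=40/17, sR=200/229; mL=-10860/3893, mR=20/17; mL+mR=-6280/3893 → advance -1; mR−mL=15440/3893 → turn +1·90°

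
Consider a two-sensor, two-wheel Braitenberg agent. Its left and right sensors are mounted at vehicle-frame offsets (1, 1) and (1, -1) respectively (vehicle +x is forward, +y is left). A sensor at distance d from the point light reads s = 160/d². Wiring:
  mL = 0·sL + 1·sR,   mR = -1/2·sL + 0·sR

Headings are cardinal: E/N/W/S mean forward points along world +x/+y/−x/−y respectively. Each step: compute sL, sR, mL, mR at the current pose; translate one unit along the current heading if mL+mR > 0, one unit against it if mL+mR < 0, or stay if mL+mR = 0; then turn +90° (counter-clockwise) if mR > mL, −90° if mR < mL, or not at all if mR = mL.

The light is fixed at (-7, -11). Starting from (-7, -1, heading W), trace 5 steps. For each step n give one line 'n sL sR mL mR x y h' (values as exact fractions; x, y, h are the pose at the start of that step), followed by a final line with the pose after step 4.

n=0: pose=(-7,-1,W); sL=80/41, sR=80/61; mL=80/61, mR=-40/41; mL+mR=840/2501 → advance +1; mR−mL=-5720/2501 → turn -1·90°
n=1: pose=(-8,-1,N); sL=32/25, sR=160/121; mL=160/121, mR=-16/25; mL+mR=2064/3025 → advance +1; mR−mL=-5936/3025 → turn -1·90°
n=2: pose=(-8,0,E); sL=10/9, sR=8/5; mL=8/5, mR=-5/9; mL+mR=47/45 → advance +1; mR−mL=-97/45 → turn -1·90°
n=3: pose=(-7,0,S); sL=160/101, sR=160/101; mL=160/101, mR=-80/101; mL+mR=80/101 → advance +1; mR−mL=-240/101 → turn -1·90°
n=4: pose=(-7,-1,W); sL=80/41, sR=80/61; mL=80/61, mR=-40/41; mL+mR=840/2501 → advance +1; mR−mL=-5720/2501 → turn -1·90°

0 80/41 80/61 80/61 -40/41 -7 -1 W
1 32/25 160/121 160/121 -16/25 -8 -1 N
2 10/9 8/5 8/5 -5/9 -8 0 E
3 160/101 160/101 160/101 -80/101 -7 0 S
4 80/41 80/61 80/61 -40/41 -7 -1 W
final -8 -1 N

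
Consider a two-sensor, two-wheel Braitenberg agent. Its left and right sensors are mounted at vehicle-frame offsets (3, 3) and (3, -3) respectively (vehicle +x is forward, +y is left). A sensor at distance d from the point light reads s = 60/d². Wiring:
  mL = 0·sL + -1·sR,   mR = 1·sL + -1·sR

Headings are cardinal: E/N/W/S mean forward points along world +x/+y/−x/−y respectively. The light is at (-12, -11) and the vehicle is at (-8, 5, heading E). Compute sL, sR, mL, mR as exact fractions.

left sensor world pos  = (-5, 8); dL² = 410
right sensor world pos = (-5, 2); dR² = 218
sL = 60/410 = 6/41
sR = 60/218 = 30/109
mL = 0·sL + -1·sR = -30/109
mR = 1·sL + -1·sR = -576/4469

6/41 30/109 -30/109 -576/4469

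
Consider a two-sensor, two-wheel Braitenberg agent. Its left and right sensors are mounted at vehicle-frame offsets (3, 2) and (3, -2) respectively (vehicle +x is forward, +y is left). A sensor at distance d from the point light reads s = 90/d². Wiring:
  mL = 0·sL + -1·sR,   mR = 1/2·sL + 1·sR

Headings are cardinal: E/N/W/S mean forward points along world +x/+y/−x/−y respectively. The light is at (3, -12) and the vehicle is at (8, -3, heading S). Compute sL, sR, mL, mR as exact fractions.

left sensor world pos  = (10, -6); dL² = 85
right sensor world pos = (6, -6); dR² = 45
sL = 90/85 = 18/17
sR = 90/45 = 2
mL = 0·sL + -1·sR = -2
mR = 1/2·sL + 1·sR = 43/17

18/17 2 -2 43/17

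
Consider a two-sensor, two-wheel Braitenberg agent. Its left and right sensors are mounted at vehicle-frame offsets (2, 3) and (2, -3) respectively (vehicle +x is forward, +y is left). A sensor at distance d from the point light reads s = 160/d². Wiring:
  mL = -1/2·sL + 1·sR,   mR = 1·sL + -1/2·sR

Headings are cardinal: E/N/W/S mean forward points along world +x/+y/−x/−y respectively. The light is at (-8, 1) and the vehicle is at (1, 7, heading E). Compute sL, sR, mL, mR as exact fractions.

80/101 16/13 1096/1313 232/1313

left sensor world pos  = (3, 10); dL² = 202
right sensor world pos = (3, 4); dR² = 130
sL = 160/202 = 80/101
sR = 160/130 = 16/13
mL = -1/2·sL + 1·sR = 1096/1313
mR = 1·sL + -1/2·sR = 232/1313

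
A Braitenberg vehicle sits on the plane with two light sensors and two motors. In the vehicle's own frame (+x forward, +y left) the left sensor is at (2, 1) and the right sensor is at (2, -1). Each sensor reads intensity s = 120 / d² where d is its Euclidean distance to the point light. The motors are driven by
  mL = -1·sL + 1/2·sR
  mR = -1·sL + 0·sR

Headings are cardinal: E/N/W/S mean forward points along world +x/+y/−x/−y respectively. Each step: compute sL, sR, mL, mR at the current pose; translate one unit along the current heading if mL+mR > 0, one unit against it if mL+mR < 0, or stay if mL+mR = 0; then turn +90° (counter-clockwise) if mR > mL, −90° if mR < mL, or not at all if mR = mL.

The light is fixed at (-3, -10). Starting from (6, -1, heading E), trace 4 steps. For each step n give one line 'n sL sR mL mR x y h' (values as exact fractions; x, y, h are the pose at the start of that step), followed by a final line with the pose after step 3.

0 120/221 24/37 -1788/8177 -120/221 6 -1 E
1 12/13 60/49 -198/637 -12/13 5 -1 S
2 40/39 120/157 -3940/6123 -40/39 5 0 W
3 15/26 30/61 -525/1586 -15/26 6 0 N
final 6 -1 E

n=0: pose=(6,-1,E); sL=120/221, sR=24/37; mL=-1788/8177, mR=-120/221; mL+mR=-6228/8177 → advance -1; mR−mL=-12/37 → turn -1·90°
n=1: pose=(5,-1,S); sL=12/13, sR=60/49; mL=-198/637, mR=-12/13; mL+mR=-786/637 → advance -1; mR−mL=-30/49 → turn -1·90°
n=2: pose=(5,0,W); sL=40/39, sR=120/157; mL=-3940/6123, mR=-40/39; mL+mR=-10220/6123 → advance -1; mR−mL=-60/157 → turn -1·90°
n=3: pose=(6,0,N); sL=15/26, sR=30/61; mL=-525/1586, mR=-15/26; mL+mR=-720/793 → advance -1; mR−mL=-15/61 → turn -1·90°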